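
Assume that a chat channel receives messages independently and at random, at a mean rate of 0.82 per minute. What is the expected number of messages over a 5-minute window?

4.1

E[N] = λt = 0.82 × 5 = 4.1 (a 5-minute window = 5 minutes).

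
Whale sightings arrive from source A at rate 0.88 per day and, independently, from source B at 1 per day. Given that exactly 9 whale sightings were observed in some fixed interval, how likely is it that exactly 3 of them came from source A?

Given the total, each event is independently from source A with probability p = λ_A/(λ_A+λ_B) = 0.88/1.88 ≈ 0.4681.
So K ~ Binomial(9, 0.88/1.88): P(K = 3) = C(9,3) · (0.88/1.88)^3 · (1/1.88)^6 ≈ 0.1951.

0.1951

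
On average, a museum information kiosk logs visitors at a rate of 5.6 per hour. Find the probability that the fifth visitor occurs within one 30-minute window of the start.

Over the interval, μ = 5.6 × 0.5 = 2.8 (a 30-minute window = 0.5 hours).
The fifth arrival falls in the interval iff at least 5 events occur there: P(S_5 ≤ t) = P(N ≥ 5) = 1 − P(N ≤ 4) ≈ 0.1523.

0.1523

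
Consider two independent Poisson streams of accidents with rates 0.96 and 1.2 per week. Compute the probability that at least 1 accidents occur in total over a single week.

0.8847

Independent Poisson processes superpose: combined rate λ = 0.96 + 1.2 = 2.16 per week.
So μ = 2.16.
P(N ≥ 1) = 1 − P(N ≤ 0) ≈ 0.8847.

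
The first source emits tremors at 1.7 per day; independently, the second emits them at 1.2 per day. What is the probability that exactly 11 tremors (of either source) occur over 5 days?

0.0753

Independent Poisson processes superpose: combined rate λ = 1.7 + 1.2 = 2.9 per day.
Over the interval, μ = 2.9 × 5 = 14.5 (5 days).
P(N = 11) = e^(−14.5) · 14.5^11/11! ≈ 0.0753.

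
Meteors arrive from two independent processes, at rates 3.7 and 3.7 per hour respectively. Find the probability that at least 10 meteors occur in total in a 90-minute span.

Independent Poisson processes superpose: combined rate λ = 3.7 + 3.7 = 7.4 per hour.
Over the interval, μ = 7.4 × 1.5 = 11.1 (a 90-minute span = 1.5 hours).
P(N ≥ 10) = 1 − P(N ≤ 9) ≈ 0.6702.

0.6702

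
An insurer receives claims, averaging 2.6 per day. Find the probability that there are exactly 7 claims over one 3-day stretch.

0.1428

Over the interval, μ = 2.6 × 3 = 7.8 (a 3-day stretch = 3 days).
P(N = 7) = e^(−μ) μ^7/7! = e^(−7.8) · 7.8^7/5040 ≈ 0.1428.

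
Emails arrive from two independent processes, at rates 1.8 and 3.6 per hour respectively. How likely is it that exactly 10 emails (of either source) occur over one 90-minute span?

Independent Poisson processes superpose: combined rate λ = 1.8 + 3.6 = 5.4 per hour.
Over the interval, μ = 5.4 × 1.5 = 8.1 (a 90-minute span = 1.5 hours).
P(N = 10) = e^(−8.1) · 8.1^10/10! ≈ 0.1017.

0.1017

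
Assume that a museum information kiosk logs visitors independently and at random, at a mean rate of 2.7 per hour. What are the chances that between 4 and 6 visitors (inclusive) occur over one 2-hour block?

0.4884

Over the interval, μ = 2.7 × 2 = 5.4 (a 2-hour block = 2 hours).
P(4 ≤ N ≤ 6) = Σ_{j=4}^{6} e^(−5.4) · 5.4^j/j! ≈ 0.4884.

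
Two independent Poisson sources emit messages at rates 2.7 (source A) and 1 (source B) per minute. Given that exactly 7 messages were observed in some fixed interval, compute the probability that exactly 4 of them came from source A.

Given the total, each event is independently from source A with probability p = λ_A/(λ_A+λ_B) = 2.7/3.7 ≈ 0.7297.
So K ~ Binomial(7, 2.7/3.7): P(K = 4) = C(7,4) · (2.7/3.7)^4 · (1/3.7)^3 ≈ 0.1959.

0.1959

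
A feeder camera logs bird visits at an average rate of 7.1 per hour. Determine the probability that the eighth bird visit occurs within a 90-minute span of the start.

Over the interval, μ = 7.1 × 1.5 = 10.65 (a 90-minute span = 1.5 hours).
The eighth arrival falls in the interval iff at least 8 events occur there: P(S_8 ≤ t) = P(N ≥ 8) = 1 − P(N ≤ 7) ≈ 0.8327.

0.8327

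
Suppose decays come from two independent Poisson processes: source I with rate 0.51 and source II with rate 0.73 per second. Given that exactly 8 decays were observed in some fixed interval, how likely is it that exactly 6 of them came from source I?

Given the total, each event is independently from source I with probability p = λ_I/(λ_I+λ_II) = 0.51/1.24 ≈ 0.4113.
So K ~ Binomial(8, 0.51/1.24): P(K = 6) = C(8,6) · (0.51/1.24)^6 · (0.73/1.24)^2 ≈ 0.0470.

0.0470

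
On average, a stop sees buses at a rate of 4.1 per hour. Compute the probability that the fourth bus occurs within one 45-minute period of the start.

0.3696

Over the interval, μ = 4.1 × 0.75 = 3.075 (a 45-minute period = 0.75 hours).
The fourth arrival falls in the interval iff at least 4 events occur there: P(S_4 ≤ t) = P(N ≥ 4) = 1 − P(N ≤ 3) ≈ 0.3696.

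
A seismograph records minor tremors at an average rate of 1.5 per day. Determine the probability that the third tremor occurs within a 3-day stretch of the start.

Over the interval, μ = 1.5 × 3 = 4.5 (a 3-day stretch = 3 days).
The third arrival falls in the interval iff at least 3 events occur there: P(S_3 ≤ t) = P(N ≥ 3) = 1 − P(N ≤ 2) ≈ 0.8264.

0.8264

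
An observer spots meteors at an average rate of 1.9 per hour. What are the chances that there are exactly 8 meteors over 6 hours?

Over the interval, μ = 1.9 × 6 = 11.4 (6 hours).
P(N = 8) = e^(−μ) μ^8/8! = e^(−11.4) · 11.4^8/40320 ≈ 0.0792.

0.0792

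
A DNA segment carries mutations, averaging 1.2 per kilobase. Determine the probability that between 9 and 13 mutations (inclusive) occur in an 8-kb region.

0.5122

Over the interval, μ = 1.2 × 8 = 9.6 (an 8-kb region = 8 kilobases).
P(9 ≤ N ≤ 13) = Σ_{j=9}^{13} e^(−9.6) · 9.6^j/j! ≈ 0.5122.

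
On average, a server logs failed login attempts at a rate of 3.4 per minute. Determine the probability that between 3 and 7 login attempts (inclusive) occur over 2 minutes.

Over the interval, μ = 3.4 × 2 = 6.8 (2 minutes).
P(3 ≤ N ≤ 7) = Σ_{j=3}^{7} e^(−6.8) · 6.8^j/j! ≈ 0.5940.

0.5940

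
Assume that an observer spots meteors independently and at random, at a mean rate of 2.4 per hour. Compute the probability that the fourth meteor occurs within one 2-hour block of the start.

Over the interval, μ = 2.4 × 2 = 4.8 (a 2-hour block = 2 hours).
The fourth arrival falls in the interval iff at least 4 events occur there: P(S_4 ≤ t) = P(N ≥ 4) = 1 − P(N ≤ 3) ≈ 0.7058.

0.7058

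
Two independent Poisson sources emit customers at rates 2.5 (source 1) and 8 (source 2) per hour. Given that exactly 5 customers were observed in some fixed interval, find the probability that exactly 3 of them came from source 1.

Given the total, each event is independently from source 1 with probability p = λ_1/(λ_1+λ_2) = 2.5/10.5 ≈ 0.2381.
So K ~ Binomial(5, 2.5/10.5): P(K = 3) = C(5,3) · (2.5/10.5)^3 · (8/10.5)^2 ≈ 0.0784.

0.0784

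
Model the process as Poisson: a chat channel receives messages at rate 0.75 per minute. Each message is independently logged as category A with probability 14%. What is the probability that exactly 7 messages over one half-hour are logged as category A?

0.0262

Thinning: the messages that are logged as category A themselves form a Poisson process with rate 0.14 × 0.75 = 0.105 per minute.
Over the interval, μ = 0.105 × 30 = 3.15 (a half-hour = 30 minutes).
P(N = 7) = e^(−3.15) · 3.15^7/7! ≈ 0.0262.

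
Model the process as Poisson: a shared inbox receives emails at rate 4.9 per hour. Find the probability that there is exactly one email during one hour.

With mean μ = 4.9 per hour,
P(N = 1) = e^(−μ) μ^1/1! = e^(−4.9) · 4.9^1/1 ≈ 0.0365.

0.0365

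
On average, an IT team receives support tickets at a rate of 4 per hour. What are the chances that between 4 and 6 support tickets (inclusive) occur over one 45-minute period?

Over the interval, μ = 4 × 0.75 = 3 (a 45-minute period = 0.75 hours).
P(4 ≤ N ≤ 6) = Σ_{j=4}^{6} e^(−3) · 3^j/j! ≈ 0.3193.

0.3193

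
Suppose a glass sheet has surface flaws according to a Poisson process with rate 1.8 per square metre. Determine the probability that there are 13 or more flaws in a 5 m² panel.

0.1242

Over the interval, μ = 1.8 × 5 = 9 (a 5 m² panel = 5 square metres).
P(N ≥ 13) = 1 − P(N ≤ 12) = 1 − Σ_{j=0}^{12} e^(−μ) μ^j/j! ≈ 0.1242.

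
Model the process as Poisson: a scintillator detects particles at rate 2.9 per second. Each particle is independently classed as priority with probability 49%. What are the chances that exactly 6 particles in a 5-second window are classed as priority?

Thinning: the particles that are classed as priority themselves form a Poisson process with rate 0.49 × 2.9 = 1.421 per second.
Over the interval, μ = 1.421 × 5 = 7.105 (a 5-second window = 5 seconds).
P(N = 6) = e^(−7.105) · 7.105^6/6! ≈ 0.1467.

0.1467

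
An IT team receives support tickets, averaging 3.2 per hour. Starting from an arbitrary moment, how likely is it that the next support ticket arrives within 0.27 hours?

Inter-arrival times are exponential with rate λ = 3.2 per hour.
P(T ≤ 0.27) = 1 − e^(−λt) = 1 − e^(−3.2 × 0.27) = 1 − e^(−0.864) ≈ 0.5785.

0.5785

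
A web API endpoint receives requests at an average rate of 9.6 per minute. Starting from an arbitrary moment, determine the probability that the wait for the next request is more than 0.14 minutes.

The wait for the next event is exponential with rate λ = 9.6 per minute.
P(T > 0.14) = e^(−λt) = e^(−9.6 × 0.14) = e^(−1.344) ≈ 0.2608.

0.2608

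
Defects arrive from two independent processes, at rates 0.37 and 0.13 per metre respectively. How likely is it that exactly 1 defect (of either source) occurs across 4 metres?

0.2707

Independent Poisson processes superpose: combined rate λ = 0.37 + 0.13 = 0.5 per metre.
Over the interval, μ = 0.5 × 4 = 2 (4 metres).
P(N = 1) = e^(−2) · 2^1/1! ≈ 0.2707.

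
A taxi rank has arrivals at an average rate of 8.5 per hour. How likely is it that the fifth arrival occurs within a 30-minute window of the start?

0.4199

Over the interval, μ = 8.5 × 0.5 = 4.25 (a 30-minute window = 0.5 hours).
The fifth arrival falls in the interval iff at least 5 events occur there: P(S_5 ≤ t) = P(N ≥ 5) = 1 − P(N ≤ 4) ≈ 0.4199.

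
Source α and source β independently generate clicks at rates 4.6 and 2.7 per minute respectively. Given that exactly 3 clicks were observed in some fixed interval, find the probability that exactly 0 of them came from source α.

0.0506

Given the total, each event is independently from source α with probability p = λ_α/(λ_α+λ_β) = 4.6/7.3 ≈ 0.6301.
So K ~ Binomial(3, 4.6/7.3): P(K = 0) = C(3,0) · (4.6/7.3)^0 · (2.7/7.3)^3 ≈ 0.0506.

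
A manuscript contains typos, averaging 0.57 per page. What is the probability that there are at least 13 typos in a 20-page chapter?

Over the interval, μ = 0.57 × 20 = 11.4 (a 20-page chapter = 20 pages).
P(N ≥ 13) = 1 − P(N ≤ 12) = 1 − Σ_{j=0}^{12} e^(−μ) μ^j/j! ≈ 0.3558.

0.3558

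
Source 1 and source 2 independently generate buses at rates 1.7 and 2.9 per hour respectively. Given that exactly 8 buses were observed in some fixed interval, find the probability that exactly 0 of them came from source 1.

0.0250

Given the total, each event is independently from source 1 with probability p = λ_1/(λ_1+λ_2) = 1.7/4.6 ≈ 0.3696.
So K ~ Binomial(8, 1.7/4.6): P(K = 0) = C(8,0) · (1.7/4.6)^0 · (2.9/4.6)^8 ≈ 0.0250.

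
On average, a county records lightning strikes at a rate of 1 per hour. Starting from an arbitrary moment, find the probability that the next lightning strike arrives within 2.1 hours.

0.8775

Inter-arrival times are exponential with rate λ = 1 per hour.
P(T ≤ 2.1) = 1 − e^(−λt) = 1 − e^(−1 × 2.1) = 1 − e^(−2.1) ≈ 0.8775.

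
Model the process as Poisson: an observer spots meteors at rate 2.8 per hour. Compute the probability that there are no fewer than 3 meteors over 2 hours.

Over the interval, μ = 2.8 × 2 = 5.6 (2 hours).
P(N ≥ 3) = 1 − P(N ≤ 2) = 1 − Σ_{j=0}^{2} e^(−μ) μ^j/j! ≈ 0.9176.

0.9176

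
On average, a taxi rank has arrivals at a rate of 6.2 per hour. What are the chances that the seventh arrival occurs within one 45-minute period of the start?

0.1886

Over the interval, μ = 6.2 × 0.75 = 4.65 (a 45-minute period = 0.75 hours).
The seventh arrival falls in the interval iff at least 7 events occur there: P(S_7 ≤ t) = P(N ≥ 7) = 1 − P(N ≤ 6) ≈ 0.1886.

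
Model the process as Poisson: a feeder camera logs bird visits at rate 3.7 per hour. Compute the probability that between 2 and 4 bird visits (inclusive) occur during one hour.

0.5710

With mean μ = 3.7 per hour,
P(2 ≤ N ≤ 4) = Σ_{j=2}^{4} e^(−3.7) · 3.7^j/j! ≈ 0.5710.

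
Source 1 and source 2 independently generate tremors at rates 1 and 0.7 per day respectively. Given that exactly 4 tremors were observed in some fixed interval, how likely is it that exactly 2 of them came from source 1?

0.3520

Given the total, each event is independently from source 1 with probability p = λ_1/(λ_1+λ_2) = 1/1.7 ≈ 0.5882.
So K ~ Binomial(4, 1/1.7): P(K = 2) = C(4,2) · (1/1.7)^2 · (0.7/1.7)^2 ≈ 0.3520.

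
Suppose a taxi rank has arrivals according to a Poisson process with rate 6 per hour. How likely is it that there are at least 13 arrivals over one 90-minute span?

Over the interval, μ = 6 × 1.5 = 9 (a 90-minute span = 1.5 hours).
P(N ≥ 13) = 1 − P(N ≤ 12) = 1 − Σ_{j=0}^{12} e^(−μ) μ^j/j! ≈ 0.1242.

0.1242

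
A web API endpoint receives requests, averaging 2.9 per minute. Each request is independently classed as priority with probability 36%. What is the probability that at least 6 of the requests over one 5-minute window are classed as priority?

0.4226

Thinning: the requests that are classed as priority themselves form a Poisson process with rate 0.36 × 2.9 = 1.044 per minute.
Over the interval, μ = 1.044 × 5 = 5.22 (a 5-minute window = 5 minutes).
P(N ≥ 6) = 1 − P(N ≤ 5) ≈ 0.4226.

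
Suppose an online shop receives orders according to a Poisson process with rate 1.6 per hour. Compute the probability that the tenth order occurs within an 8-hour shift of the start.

Over the interval, μ = 1.6 × 8 = 12.8 (an 8-hour shift = 8 hours).
The tenth arrival falls in the interval iff at least 10 events occur there: P(S_10 ≤ t) = P(N ≥ 10) = 1 − P(N ≤ 9) ≈ 0.8206.

0.8206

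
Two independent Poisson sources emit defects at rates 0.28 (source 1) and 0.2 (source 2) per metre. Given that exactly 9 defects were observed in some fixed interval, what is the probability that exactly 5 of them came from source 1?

Given the total, each event is independently from source 1 with probability p = λ_1/(λ_1+λ_2) = 0.28/0.48 ≈ 0.5833.
So K ~ Binomial(9, 0.28/0.48): P(K = 5) = C(9,5) · (0.28/0.48)^5 · (0.2/0.48)^4 ≈ 0.2565.

0.2565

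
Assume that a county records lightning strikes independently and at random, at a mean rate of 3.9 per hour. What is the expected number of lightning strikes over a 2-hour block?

E[N] = λt = 3.9 × 2 = 7.8 (a 2-hour block = 2 hours).

7.8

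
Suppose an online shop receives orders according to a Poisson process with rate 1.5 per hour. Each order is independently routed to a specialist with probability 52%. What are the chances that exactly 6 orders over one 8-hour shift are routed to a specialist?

0.1599

Thinning: the orders that are routed to a specialist themselves form a Poisson process with rate 0.52 × 1.5 = 0.78 per hour.
Over the interval, μ = 0.78 × 8 = 6.24 (an 8-hour shift = 8 hours).
P(N = 6) = e^(−6.24) · 6.24^6/6! ≈ 0.1599.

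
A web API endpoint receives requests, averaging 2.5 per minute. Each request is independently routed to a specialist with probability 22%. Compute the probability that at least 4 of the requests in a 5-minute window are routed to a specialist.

Thinning: the requests that are routed to a specialist themselves form a Poisson process with rate 0.22 × 2.5 = 0.55 per minute.
Over the interval, μ = 0.55 × 5 = 2.75 (a 5-minute window = 5 minutes).
P(N ≥ 4) = 1 − P(N ≤ 3) ≈ 0.2970.

0.2970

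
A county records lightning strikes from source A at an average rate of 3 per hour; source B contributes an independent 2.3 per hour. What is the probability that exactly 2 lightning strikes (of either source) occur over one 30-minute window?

0.2481

Independent Poisson processes superpose: combined rate λ = 3 + 2.3 = 5.3 per hour.
Over the interval, μ = 5.3 × 0.5 = 2.65 (a 30-minute window = 0.5 hours).
P(N = 2) = e^(−2.65) · 2.65^2/2! ≈ 0.2481.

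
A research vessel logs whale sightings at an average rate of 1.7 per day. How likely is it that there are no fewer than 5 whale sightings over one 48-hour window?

Over the interval, μ = 1.7 × 2 = 3.4 (a 48-hour window = 2 days).
P(N ≥ 5) = 1 − P(N ≤ 4) = 1 − Σ_{j=0}^{4} e^(−μ) μ^j/j! ≈ 0.2558.

0.2558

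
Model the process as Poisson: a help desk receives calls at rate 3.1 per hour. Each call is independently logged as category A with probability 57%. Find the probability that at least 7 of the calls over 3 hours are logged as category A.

Thinning: the calls that are logged as category A themselves form a Poisson process with rate 0.57 × 3.1 = 1.767 per hour.
Over the interval, μ = 1.767 × 3 = 5.301 (3 hours).
P(N ≥ 7) = 1 − P(N ≤ 6) ≈ 0.2830.

0.2830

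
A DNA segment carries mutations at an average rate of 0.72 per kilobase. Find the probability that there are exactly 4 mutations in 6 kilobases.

0.1930

Over the interval, μ = 0.72 × 6 = 4.32 (6 kilobases).
P(N = 4) = e^(−μ) μ^4/4! = e^(−4.32) · 4.32^4/24 ≈ 0.1930.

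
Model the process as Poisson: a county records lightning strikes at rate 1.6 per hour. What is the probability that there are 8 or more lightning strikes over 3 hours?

Over the interval, μ = 1.6 × 3 = 4.8 (3 hours).
P(N ≥ 8) = 1 − P(N ≤ 7) = 1 − Σ_{j=0}^{7} e^(−μ) μ^j/j! ≈ 0.1133.

0.1133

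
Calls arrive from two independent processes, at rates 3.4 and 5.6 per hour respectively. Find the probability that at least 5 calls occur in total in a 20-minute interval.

0.1847

Independent Poisson processes superpose: combined rate λ = 3.4 + 5.6 = 9 per hour.
Over the interval, μ = 9 × 1/3 = 3 (a 20-minute interval = 1/3 hours).
P(N ≥ 5) = 1 − P(N ≤ 4) ≈ 0.1847.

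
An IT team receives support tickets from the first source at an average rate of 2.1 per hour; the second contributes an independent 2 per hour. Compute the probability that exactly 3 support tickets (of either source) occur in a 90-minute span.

0.0827

Independent Poisson processes superpose: combined rate λ = 2.1 + 2 = 4.1 per hour.
Over the interval, μ = 4.1 × 1.5 = 6.15 (a 90-minute span = 1.5 hours).
P(N = 3) = e^(−6.15) · 6.15^3/3! ≈ 0.0827.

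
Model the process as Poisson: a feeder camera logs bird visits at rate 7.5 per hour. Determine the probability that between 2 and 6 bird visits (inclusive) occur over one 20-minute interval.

0.6985

Over the interval, μ = 7.5 × 1/3 = 2.5 (a 20-minute interval = 1/3 hours).
P(2 ≤ N ≤ 6) = Σ_{j=2}^{6} e^(−2.5) · 2.5^j/j! ≈ 0.6985.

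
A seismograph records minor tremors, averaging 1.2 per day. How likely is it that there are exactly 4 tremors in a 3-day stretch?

Over the interval, μ = 1.2 × 3 = 3.6 (a 3-day stretch = 3 days).
P(N = 4) = e^(−μ) μ^4/4! = e^(−3.6) · 3.6^4/24 ≈ 0.1912.

0.1912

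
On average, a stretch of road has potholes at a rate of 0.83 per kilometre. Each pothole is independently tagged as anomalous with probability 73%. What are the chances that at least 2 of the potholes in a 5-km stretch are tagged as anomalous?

Thinning: the potholes that are tagged as anomalous themselves form a Poisson process with rate 0.73 × 0.83 = 0.6059 per kilometre.
Over the interval, μ = 0.6059 × 5 = 3.0295 (a 5-km stretch = 5 kilometres).
P(N ≥ 2) = 1 − P(N ≤ 1) ≈ 0.8052.

0.8052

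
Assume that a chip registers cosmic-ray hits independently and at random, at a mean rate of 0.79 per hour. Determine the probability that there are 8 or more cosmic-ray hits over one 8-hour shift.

0.3011

Over the interval, μ = 0.79 × 8 = 6.32 (an 8-hour shift = 8 hours).
P(N ≥ 8) = 1 − P(N ≤ 7) = 1 − Σ_{j=0}^{7} e^(−μ) μ^j/j! ≈ 0.3011.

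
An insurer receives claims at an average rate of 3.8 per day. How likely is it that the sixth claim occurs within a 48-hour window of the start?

Over the interval, μ = 3.8 × 2 = 7.6 (a 48-hour window = 2 days).
The sixth arrival falls in the interval iff at least 6 events occur there: P(S_6 ≤ t) = P(N ≥ 6) = 1 − P(N ≤ 5) ≈ 0.7693.

0.7693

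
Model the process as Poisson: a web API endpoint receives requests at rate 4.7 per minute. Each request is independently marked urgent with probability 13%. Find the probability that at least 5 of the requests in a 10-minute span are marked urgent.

0.7294

Thinning: the requests that are marked urgent themselves form a Poisson process with rate 0.13 × 4.7 = 0.611 per minute.
Over the interval, μ = 0.611 × 10 = 6.11 (a 10-minute span = 10 minutes).
P(N ≥ 5) = 1 − P(N ≤ 4) ≈ 0.7294.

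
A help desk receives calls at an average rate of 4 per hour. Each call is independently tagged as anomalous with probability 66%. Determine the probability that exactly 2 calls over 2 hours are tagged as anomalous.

0.0710

Thinning: the calls that are tagged as anomalous themselves form a Poisson process with rate 0.66 × 4 = 2.64 per hour.
Over the interval, μ = 2.64 × 2 = 5.28 (2 hours).
P(N = 2) = e^(−5.28) · 5.28^2/2! ≈ 0.0710.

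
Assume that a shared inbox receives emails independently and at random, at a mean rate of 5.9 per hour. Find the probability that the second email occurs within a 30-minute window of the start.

Over the interval, μ = 5.9 × 0.5 = 2.95 (a 30-minute window = 0.5 hours).
The second arrival falls in the interval iff at least 2 events occur there: P(S_2 ≤ t) = P(N ≥ 2) = 1 − P(N ≤ 1) ≈ 0.7933.

0.7933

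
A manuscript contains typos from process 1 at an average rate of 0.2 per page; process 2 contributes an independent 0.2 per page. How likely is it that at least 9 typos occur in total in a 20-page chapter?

Independent Poisson processes superpose: combined rate λ = 0.2 + 0.2 = 0.4 per page.
Over the interval, μ = 0.4 × 20 = 8 (a 20-page chapter = 20 pages).
P(N ≥ 9) = 1 − P(N ≤ 8) ≈ 0.4075.

0.4075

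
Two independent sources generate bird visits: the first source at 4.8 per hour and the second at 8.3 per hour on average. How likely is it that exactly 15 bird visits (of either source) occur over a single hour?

0.0898

Independent Poisson processes superpose: combined rate λ = 4.8 + 8.3 = 13.1 per hour.
So μ = 13.1.
P(N = 15) = e^(−13.1) · 13.1^15/15! ≈ 0.0898.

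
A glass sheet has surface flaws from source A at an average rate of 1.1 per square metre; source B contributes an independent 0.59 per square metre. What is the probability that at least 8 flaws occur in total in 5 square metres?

Independent Poisson processes superpose: combined rate λ = 1.1 + 0.59 = 1.69 per square metre.
Over the interval, μ = 1.69 × 5 = 8.45 (5 square metres).
P(N ≥ 8) = 1 − P(N ≤ 7) ≈ 0.6079.

0.6079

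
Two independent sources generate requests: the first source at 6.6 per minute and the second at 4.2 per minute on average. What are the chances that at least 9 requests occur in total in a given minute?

Independent Poisson processes superpose: combined rate λ = 6.6 + 4.2 = 10.8 per minute.
So μ = 10.8.
P(N ≥ 9) = 1 − P(N ≤ 8) ≈ 0.7498.

0.7498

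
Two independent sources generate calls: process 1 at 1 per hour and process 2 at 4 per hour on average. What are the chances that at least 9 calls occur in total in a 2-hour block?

Independent Poisson processes superpose: combined rate λ = 1 + 4 = 5 per hour.
Over the interval, μ = 5 × 2 = 10 (a 2-hour block = 2 hours).
P(N ≥ 9) = 1 − P(N ≤ 8) ≈ 0.6672.

0.6672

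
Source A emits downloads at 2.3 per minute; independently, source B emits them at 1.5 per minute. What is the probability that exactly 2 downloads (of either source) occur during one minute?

0.1615

Independent Poisson processes superpose: combined rate λ = 2.3 + 1.5 = 3.8 per minute.
So μ = 3.8.
P(N = 2) = e^(−3.8) · 3.8^2/2! ≈ 0.1615.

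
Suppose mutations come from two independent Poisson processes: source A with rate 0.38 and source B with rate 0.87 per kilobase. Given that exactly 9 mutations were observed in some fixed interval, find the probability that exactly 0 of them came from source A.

Given the total, each event is independently from source A with probability p = λ_A/(λ_A+λ_B) = 0.38/1.25 = 0.3040.
So K ~ Binomial(9, 0.38/1.25): P(K = 0) = C(9,0) · (0.38/1.25)^0 · (0.87/1.25)^9 ≈ 0.0383.

0.0383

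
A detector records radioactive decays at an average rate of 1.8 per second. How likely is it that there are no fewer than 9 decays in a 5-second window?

Over the interval, μ = 1.8 × 5 = 9 (a 5-second window = 5 seconds).
P(N ≥ 9) = 1 − P(N ≤ 8) = 1 − Σ_{j=0}^{8} e^(−μ) μ^j/j! ≈ 0.5443.

0.5443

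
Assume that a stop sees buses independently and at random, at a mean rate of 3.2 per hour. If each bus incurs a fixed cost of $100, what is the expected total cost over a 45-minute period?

E[N] = 3.2 × 0.75 = 2.4 (a 45-minute period = 0.75 hours); E[cost] = 2.4 × $100 = $240.

$240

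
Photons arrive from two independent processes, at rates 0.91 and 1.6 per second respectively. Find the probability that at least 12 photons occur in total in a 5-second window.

Independent Poisson processes superpose: combined rate λ = 0.91 + 1.6 = 2.51 per second.
Over the interval, μ = 2.51 × 5 = 12.55 (a 5-second window = 5 seconds).
P(N ≥ 12) = 1 − P(N ≤ 11) ≈ 0.5997.

0.5997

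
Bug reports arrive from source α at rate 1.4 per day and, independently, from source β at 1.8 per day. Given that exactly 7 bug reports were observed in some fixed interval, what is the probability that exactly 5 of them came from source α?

Given the total, each event is independently from source α with probability p = λ_α/(λ_α+λ_β) = 1.4/3.2 = 0.4375.
So K ~ Binomial(7, 1.4/3.2): P(K = 5) = C(7,5) · (1.4/3.2)^5 · (1.8/3.2)^2 ≈ 0.1065.

0.1065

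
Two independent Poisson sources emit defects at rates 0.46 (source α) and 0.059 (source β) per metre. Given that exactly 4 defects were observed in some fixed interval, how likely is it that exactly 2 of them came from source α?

0.0609

Given the total, each event is independently from source α with probability p = λ_α/(λ_α+λ_β) = 0.46/0.519 ≈ 0.8863.
So K ~ Binomial(4, 0.46/0.519): P(K = 2) = C(4,2) · (0.46/0.519)^2 · (0.059/0.519)^2 ≈ 0.0609.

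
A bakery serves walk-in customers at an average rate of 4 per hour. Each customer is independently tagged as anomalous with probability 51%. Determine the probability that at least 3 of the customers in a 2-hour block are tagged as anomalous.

Thinning: the customers that are tagged as anomalous themselves form a Poisson process with rate 0.51 × 4 = 2.04 per hour.
Over the interval, μ = 2.04 × 2 = 4.08 (a 2-hour block = 2 hours).
P(N ≥ 3) = 1 − P(N ≤ 2) ≈ 0.7734.

0.7734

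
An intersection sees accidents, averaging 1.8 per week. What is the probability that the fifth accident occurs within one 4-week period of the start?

0.8445

Over the interval, μ = 1.8 × 4 = 7.2 (a 4-week period = 4 weeks).
The fifth arrival falls in the interval iff at least 5 events occur there: P(S_5 ≤ t) = P(N ≥ 5) = 1 − P(N ≤ 4) ≈ 0.8445.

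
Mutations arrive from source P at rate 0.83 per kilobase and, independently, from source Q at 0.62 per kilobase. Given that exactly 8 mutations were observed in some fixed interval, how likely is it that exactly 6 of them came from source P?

Given the total, each event is independently from source P with probability p = λ_P/(λ_P+λ_Q) = 0.83/1.45 ≈ 0.5724.
So K ~ Binomial(8, 0.83/1.45): P(K = 6) = C(8,6) · (0.83/1.45)^6 · (0.62/1.45)^2 ≈ 0.1801.

0.1801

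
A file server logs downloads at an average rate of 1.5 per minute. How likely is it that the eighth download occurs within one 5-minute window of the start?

Over the interval, μ = 1.5 × 5 = 7.5 (a 5-minute window = 5 minutes).
The eighth arrival falls in the interval iff at least 8 events occur there: P(S_8 ≤ t) = P(N ≥ 8) = 1 − P(N ≤ 7) ≈ 0.4754.

0.4754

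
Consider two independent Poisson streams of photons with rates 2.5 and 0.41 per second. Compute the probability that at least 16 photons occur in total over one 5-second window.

0.3859

Independent Poisson processes superpose: combined rate λ = 2.5 + 0.41 = 2.91 per second.
Over the interval, μ = 2.91 × 5 = 14.55 (a 5-second window = 5 seconds).
P(N ≥ 16) = 1 − P(N ≤ 15) ≈ 0.3859.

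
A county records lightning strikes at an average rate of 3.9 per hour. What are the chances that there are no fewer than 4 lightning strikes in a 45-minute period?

0.3360

Over the interval, μ = 3.9 × 0.75 = 2.925 (a 45-minute period = 0.75 hours).
P(N ≥ 4) = 1 − P(N ≤ 3) = 1 − Σ_{j=0}^{3} e^(−μ) μ^j/j! ≈ 0.3360.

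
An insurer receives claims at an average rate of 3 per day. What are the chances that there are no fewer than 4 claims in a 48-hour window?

Over the interval, μ = 3 × 2 = 6 (a 48-hour window = 2 days).
P(N ≥ 4) = 1 − P(N ≤ 3) = 1 − Σ_{j=0}^{3} e^(−μ) μ^j/j! ≈ 0.8488.

0.8488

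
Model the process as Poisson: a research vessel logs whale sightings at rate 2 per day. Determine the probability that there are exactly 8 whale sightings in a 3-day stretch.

0.1033

Over the interval, μ = 2 × 3 = 6 (a 3-day stretch = 3 days).
P(N = 8) = e^(−μ) μ^8/8! = e^(−6) · 6^8/40320 ≈ 0.1033.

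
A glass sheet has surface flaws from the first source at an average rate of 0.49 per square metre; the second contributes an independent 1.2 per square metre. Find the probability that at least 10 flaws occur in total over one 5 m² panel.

Independent Poisson processes superpose: combined rate λ = 0.49 + 1.2 = 1.69 per square metre.
Over the interval, μ = 1.69 × 5 = 8.45 (a 5 m² panel = 5 square metres).
P(N ≥ 10) = 1 − P(N ≤ 9) ≈ 0.3405.

0.3405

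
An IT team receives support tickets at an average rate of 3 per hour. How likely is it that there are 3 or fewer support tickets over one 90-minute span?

Over the interval, μ = 3 × 1.5 = 4.5 (a 90-minute span = 1.5 hours).
P(N ≤ 3) = Σ_{j=0}^{3} e^(−μ) μ^j/j! ≈ 0.3423.

0.3423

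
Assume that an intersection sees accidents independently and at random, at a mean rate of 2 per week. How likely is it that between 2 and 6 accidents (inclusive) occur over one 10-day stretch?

Over the interval, μ = 2 × 10/7 ≈ 2.85714 (a 10-day stretch = 10/7 weeks).
P(2 ≤ N ≤ 6) = Σ_{j=2}^{6} e^(−2.85714) · 2.85714^j/j! ≈ 0.7517.

0.7517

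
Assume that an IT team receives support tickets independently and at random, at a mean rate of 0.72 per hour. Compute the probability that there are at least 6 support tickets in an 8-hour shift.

Over the interval, μ = 0.72 × 8 = 5.76 (an 8-hour shift = 8 hours).
P(N ≥ 6) = 1 − P(N ≤ 5) = 1 − Σ_{j=0}^{5} e^(−μ) μ^j/j! ≈ 0.5150.

0.5150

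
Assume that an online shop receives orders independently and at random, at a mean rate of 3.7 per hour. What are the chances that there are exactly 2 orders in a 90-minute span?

Over the interval, μ = 3.7 × 1.5 = 5.55 (a 90-minute span = 1.5 hours).
P(N = 2) = e^(−μ) μ^2/2! = e^(−5.55) · 5.55^2/2 ≈ 0.0599.

0.0599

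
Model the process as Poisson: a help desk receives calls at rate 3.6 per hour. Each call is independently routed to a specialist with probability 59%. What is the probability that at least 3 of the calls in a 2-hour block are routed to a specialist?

Thinning: the calls that are routed to a specialist themselves form a Poisson process with rate 0.59 × 3.6 = 2.124 per hour.
Over the interval, μ = 2.124 × 2 = 4.248 (a 2-hour block = 2 hours).
P(N ≥ 3) = 1 − P(N ≤ 2) ≈ 0.7960.

0.7960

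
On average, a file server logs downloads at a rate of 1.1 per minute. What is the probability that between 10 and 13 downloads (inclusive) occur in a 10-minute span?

0.4408

Over the interval, μ = 1.1 × 10 = 11 (a 10-minute span = 10 minutes).
P(10 ≤ N ≤ 13) = Σ_{j=10}^{13} e^(−11) · 11^j/j! ≈ 0.4408.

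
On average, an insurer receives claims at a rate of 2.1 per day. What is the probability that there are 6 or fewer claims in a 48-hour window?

Over the interval, μ = 2.1 × 2 = 4.2 (a 48-hour window = 2 days).
P(N ≤ 6) = Σ_{j=0}^{6} e^(−μ) μ^j/j! ≈ 0.8675.

0.8675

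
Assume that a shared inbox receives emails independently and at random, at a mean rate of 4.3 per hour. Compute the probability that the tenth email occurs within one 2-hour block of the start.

0.3600

Over the interval, μ = 4.3 × 2 = 8.6 (a 2-hour block = 2 hours).
The tenth arrival falls in the interval iff at least 10 events occur there: P(S_10 ≤ t) = P(N ≥ 10) = 1 − P(N ≤ 9) ≈ 0.3600.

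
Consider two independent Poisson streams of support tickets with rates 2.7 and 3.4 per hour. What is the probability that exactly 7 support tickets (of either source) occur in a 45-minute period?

0.0858

Independent Poisson processes superpose: combined rate λ = 2.7 + 3.4 = 6.1 per hour.
Over the interval, μ = 6.1 × 0.75 = 4.575 (a 45-minute period = 0.75 hours).
P(N = 7) = e^(−4.575) · 4.575^7/7! ≈ 0.0858.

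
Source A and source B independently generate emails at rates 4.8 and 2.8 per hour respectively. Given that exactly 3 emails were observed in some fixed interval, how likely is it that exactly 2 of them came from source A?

Given the total, each event is independently from source A with probability p = λ_A/(λ_A+λ_B) = 4.8/7.6 ≈ 0.6316.
So K ~ Binomial(3, 4.8/7.6): P(K = 2) = C(3,2) · (4.8/7.6)^2 · (2.8/7.6)^1 ≈ 0.4409.

0.4409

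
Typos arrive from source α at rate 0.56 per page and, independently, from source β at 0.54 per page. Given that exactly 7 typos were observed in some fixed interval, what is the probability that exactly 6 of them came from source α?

0.0598

Given the total, each event is independently from source α with probability p = λ_α/(λ_α+λ_β) = 0.56/1.1 ≈ 0.5091.
So K ~ Binomial(7, 0.56/1.1): P(K = 6) = C(7,6) · (0.56/1.1)^6 · (0.54/1.1)^1 ≈ 0.0598.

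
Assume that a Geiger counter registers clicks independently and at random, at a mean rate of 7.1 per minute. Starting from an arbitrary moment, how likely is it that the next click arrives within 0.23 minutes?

0.8047

Inter-arrival times are exponential with rate λ = 7.1 per minute.
P(T ≤ 0.23) = 1 − e^(−λt) = 1 − e^(−7.1 × 0.23) = 1 − e^(−1.633) ≈ 0.8047.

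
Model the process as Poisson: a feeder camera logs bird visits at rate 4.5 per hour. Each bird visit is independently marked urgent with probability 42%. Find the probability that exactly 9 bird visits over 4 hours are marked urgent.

0.1158

Thinning: the bird visits that are marked urgent themselves form a Poisson process with rate 0.42 × 4.5 = 1.89 per hour.
Over the interval, μ = 1.89 × 4 = 7.56 (4 hours).
P(N = 9) = e^(−7.56) · 7.56^9/9! ≈ 0.1158.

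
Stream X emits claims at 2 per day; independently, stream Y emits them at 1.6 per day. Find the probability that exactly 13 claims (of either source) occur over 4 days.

0.1025

Independent Poisson processes superpose: combined rate λ = 2 + 1.6 = 3.6 per day.
Over the interval, μ = 3.6 × 4 = 14.4 (4 days).
P(N = 13) = e^(−14.4) · 14.4^13/13! ≈ 0.1025.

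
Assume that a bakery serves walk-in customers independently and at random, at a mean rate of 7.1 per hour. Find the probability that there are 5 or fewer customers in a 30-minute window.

Over the interval, μ = 7.1 × 0.5 = 3.55 (a 30-minute window = 0.5 hours).
P(N ≤ 5) = Σ_{j=0}^{5} e^(−μ) μ^j/j! ≈ 0.8509.

0.8509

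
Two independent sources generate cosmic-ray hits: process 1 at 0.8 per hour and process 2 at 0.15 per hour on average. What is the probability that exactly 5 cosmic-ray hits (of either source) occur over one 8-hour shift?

Independent Poisson processes superpose: combined rate λ = 0.8 + 0.15 = 0.95 per hour.
Over the interval, μ = 0.95 × 8 = 7.6 (an 8-hour shift = 8 hours).
P(N = 5) = e^(−7.6) · 7.6^5/5! ≈ 0.1057.

0.1057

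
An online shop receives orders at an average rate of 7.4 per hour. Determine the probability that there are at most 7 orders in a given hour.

With mean μ = 7.4 per hour,
P(N ≤ 7) = Σ_{j=0}^{7} e^(−μ) μ^j/j! ≈ 0.5393.

0.5393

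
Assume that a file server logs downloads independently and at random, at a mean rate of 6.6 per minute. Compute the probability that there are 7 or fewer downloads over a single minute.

With mean μ = 6.6 per minute,
P(N ≤ 7) = Σ_{j=0}^{7} e^(−μ) μ^j/j! ≈ 0.6581.

0.6581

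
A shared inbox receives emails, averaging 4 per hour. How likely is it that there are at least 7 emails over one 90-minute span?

0.3937

Over the interval, μ = 4 × 1.5 = 6 (a 90-minute span = 1.5 hours).
P(N ≥ 7) = 1 − P(N ≤ 6) = 1 − Σ_{j=0}^{6} e^(−μ) μ^j/j! ≈ 0.3937.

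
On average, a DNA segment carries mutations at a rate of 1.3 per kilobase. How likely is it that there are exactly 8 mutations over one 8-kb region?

0.1033

Over the interval, μ = 1.3 × 8 = 10.4 (an 8-kb region = 8 kilobases).
P(N = 8) = e^(−μ) μ^8/8! = e^(−10.4) · 10.4^8/40320 ≈ 0.1033.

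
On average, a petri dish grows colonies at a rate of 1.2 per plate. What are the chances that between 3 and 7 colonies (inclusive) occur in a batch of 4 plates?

0.7441

Over the interval, μ = 1.2 × 4 = 4.8 (a batch of 4 plates = 4 plates).
P(3 ≤ N ≤ 7) = Σ_{j=3}^{7} e^(−4.8) · 4.8^j/j! ≈ 0.7441.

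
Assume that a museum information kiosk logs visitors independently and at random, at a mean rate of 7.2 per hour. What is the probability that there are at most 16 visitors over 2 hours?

0.7204

Over the interval, μ = 7.2 × 2 = 14.4 (2 hours).
P(N ≤ 16) = Σ_{j=0}^{16} e^(−μ) μ^j/j! ≈ 0.7204.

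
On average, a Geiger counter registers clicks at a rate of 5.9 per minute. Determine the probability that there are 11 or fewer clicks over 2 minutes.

Over the interval, μ = 5.9 × 2 = 11.8 (2 minutes).
P(N ≤ 11) = Σ_{j=0}^{11} e^(−μ) μ^j/j! ≈ 0.4847.

0.4847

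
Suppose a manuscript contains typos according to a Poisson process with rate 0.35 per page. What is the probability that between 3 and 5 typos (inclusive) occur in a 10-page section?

Over the interval, μ = 0.35 × 10 = 3.5 (a 10-page section = 10 pages).
P(3 ≤ N ≤ 5) = Σ_{j=3}^{5} e^(−3.5) · 3.5^j/j! ≈ 0.5368.

0.5368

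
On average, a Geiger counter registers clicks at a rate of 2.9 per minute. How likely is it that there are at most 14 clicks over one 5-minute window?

0.5176

Over the interval, μ = 2.9 × 5 = 14.5 (a 5-minute window = 5 minutes).
P(N ≤ 14) = Σ_{j=0}^{14} e^(−μ) μ^j/j! ≈ 0.5176.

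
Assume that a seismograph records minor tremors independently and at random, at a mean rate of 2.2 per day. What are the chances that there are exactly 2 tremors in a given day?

With mean μ = 2.2 per day,
P(N = 2) = e^(−μ) μ^2/2! = e^(−2.2) · 2.2^2/2 ≈ 0.2681.

0.2681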